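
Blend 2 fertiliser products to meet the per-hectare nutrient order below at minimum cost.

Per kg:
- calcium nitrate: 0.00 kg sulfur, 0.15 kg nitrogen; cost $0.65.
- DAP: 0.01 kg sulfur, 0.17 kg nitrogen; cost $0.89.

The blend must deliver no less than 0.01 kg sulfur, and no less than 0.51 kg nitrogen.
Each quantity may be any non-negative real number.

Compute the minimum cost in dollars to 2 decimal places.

$2.36

Let x1 = kg of calcium nitrate, x2 = kg of DAP.
min 0.65x1 + 0.89x2 s.t.:
  0.01x2 ≥ 0.01   (sulfur)
  0.15x1 + 0.17x2 ≥ 0.51   (nitrogen)
  x1, x2 ≥ 0.
Both inputs are positive at the optimum. There the sulfur and nitrogen constraints are tight.
Solving gives x1 = 2.267, x2 = 1.
Total cost: 0.65·2.267 + 0.89·1 = 2.3636.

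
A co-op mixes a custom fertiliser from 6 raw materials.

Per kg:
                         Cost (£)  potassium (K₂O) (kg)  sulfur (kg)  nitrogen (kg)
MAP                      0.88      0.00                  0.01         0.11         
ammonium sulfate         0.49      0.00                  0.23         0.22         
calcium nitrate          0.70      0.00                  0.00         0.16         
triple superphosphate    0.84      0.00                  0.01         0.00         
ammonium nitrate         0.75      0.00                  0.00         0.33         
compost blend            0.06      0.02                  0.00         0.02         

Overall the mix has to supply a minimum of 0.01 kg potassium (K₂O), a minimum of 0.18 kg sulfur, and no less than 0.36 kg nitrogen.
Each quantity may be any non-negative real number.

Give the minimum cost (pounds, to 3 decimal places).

Set it up as a linear program. Let x1 = kg of MAP, x2 = kg of ammonium sulfate, x3 = kg of calcium nitrate, x4 = kg of triple superphosphate, x5 = kg of ammonium nitrate, x6 = kg of compost blend.
Minimize 0.88x1 + 0.49x2 + 0.7x3 + 0.84x4 + 0.75x5 + 0.06x6 with:
  0.02x6 ≥ 0.01   (potassium (K₂O))
  0.01x1 + 0.23x2 + 0.01x4 ≥ 0.18   (sulfur)
  0.11x1 + 0.22x2 + 0.16x3 + 0.33x5 + 0.02x6 ≥ 0.36   (nitrogen)
  x1, x2, x3, x4, x5, x6 ≥ 0.
The cheapest feasible vertex uses only ammonium sulfate, compost blend; MAP, calcium nitrate, triple superphosphate, ammonium nitrate are not used. There the potassium (K₂O) and nitrogen constraints are tight.
So ammonium sulfate = 1.591 kg, compost blend = 0.5 kg.
Cost = 0.49·1.591 + 0.06·0.5 = 0.80959.

£0.810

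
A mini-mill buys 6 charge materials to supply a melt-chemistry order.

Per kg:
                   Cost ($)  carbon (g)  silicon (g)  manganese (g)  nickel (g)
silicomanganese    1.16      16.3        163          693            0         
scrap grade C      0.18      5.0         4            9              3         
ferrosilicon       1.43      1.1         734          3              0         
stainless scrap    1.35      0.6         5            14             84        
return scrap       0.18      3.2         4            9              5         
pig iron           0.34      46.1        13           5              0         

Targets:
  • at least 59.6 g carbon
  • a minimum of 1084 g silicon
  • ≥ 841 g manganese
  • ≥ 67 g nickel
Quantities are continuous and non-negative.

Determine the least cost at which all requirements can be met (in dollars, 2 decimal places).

Treat it as an LP. Let x1 = kg of silicomanganese, x2 = kg of scrap grade C, x3 = kg of ferrosilicon, x4 = kg of stainless scrap, x5 = kg of return scrap, x6 = kg of pig iron.
Minimise 1.16x1 + 0.18x2 + 1.43x3 + 1.35x4 + 0.18x5 + 0.34x6 with:
  16.3x1 + 5x2 + 1.1x3 + 0.6x4 + 3.2x5 + 46.1x6 ≥ 59.6   (carbon)
  163x1 + 4x2 + 734x3 + 5x4 + 4x5 + 13x6 ≥ 1084   (silicon)
  693x1 + 9x2 + 3x3 + 14x4 + 9x5 + 5x6 ≥ 841   (manganese)
  3x2 + 84x4 + 5x5 ≥ 67   (nickel)
  x1, x2, x3, x4, x5, x6 ≥ 0.
At the optimum only silicomanganese, ferrosilicon, stainless scrap, pig iron are positive (scrap grade C, return scrap = 0). The carbon, silicon, manganese, nickel requirements are met with equality.
Solving gives x1 = 1.186, x3 = 1.193, x4 = 0.7976, x6 = 0.8346.
Hence cost = 1.16·1.186 + 1.43·1.193 + 1.35·0.7976 + 0.34·0.8346 = $4.4423.

$4.44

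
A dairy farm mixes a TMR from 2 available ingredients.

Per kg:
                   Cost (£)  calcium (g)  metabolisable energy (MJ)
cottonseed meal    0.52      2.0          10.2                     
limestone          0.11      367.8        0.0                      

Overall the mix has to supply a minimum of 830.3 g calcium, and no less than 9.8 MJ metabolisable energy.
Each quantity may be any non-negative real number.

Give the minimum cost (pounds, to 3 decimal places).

This is a linear program. Let x1 = kg of cottonseed meal, x2 = kg of limestone.
min 0.52x1 + 0.11x2 with:
  2x1 + 367.8x2 ≥ 830.3   (calcium)
  10.2x1 ≥ 9.8   (metabolisable energy)
  x1, x2 ≥ 0.
Both inputs are positive at the optimum. There the calcium and metabolisable energy constraints are tight.
So cottonseed meal = 0.9608 kg, limestone = 2.252 kg.
Objective = 0.52·0.9608 + 0.11·2.252 = 0.74734.

£0.747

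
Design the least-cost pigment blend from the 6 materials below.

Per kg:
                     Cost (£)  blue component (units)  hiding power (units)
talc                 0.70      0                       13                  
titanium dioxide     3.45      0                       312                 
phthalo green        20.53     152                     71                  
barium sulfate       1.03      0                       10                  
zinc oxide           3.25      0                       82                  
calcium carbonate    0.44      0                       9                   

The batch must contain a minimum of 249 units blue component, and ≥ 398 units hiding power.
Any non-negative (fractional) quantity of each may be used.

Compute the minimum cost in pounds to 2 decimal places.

£36.75

Set it up as a linear program. Let x1 = kg of talc, x2 = kg of titanium dioxide, x3 = kg of phthalo green, x4 = kg of barium sulfate, x5 = kg of zinc oxide, x6 = kg of calcium carbonate.
Minimise 0.7x1 + 3.45x2 + 20.53x3 + 1.03x4 + 3.25x5 + 0.44x6 with:
  152x3 ≥ 249   (blue component)
  13x1 + 312x2 + 71x3 + 10x4 + 82x5 + 9x6 ≥ 398   (hiding power)
  x1, x2, x3, x4, x5, x6 ≥ 0.
At the optimum only titanium dioxide, phthalo green are positive (talc, barium sulfate, zinc oxide, calcium carbonate = 0). Binding constraints: blue component and hiding power.
That vertex is x2 = 0.90286, x3 = 1.6382.
Total cost: 3.45·0.90286 + 20.53·1.6382 = 36.7471.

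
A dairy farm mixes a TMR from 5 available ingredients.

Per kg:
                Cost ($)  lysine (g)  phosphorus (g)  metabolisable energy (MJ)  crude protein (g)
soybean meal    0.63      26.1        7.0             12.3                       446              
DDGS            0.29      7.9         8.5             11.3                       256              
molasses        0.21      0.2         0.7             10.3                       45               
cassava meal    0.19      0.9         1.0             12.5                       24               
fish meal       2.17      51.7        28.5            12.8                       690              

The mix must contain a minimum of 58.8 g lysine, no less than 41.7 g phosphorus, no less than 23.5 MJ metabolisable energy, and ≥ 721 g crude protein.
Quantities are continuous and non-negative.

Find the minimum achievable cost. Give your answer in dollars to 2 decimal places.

$1.82

Treat it as an LP. Let x1 = kg of soybean meal, x2 = kg of DDGS, x3 = kg of molasses, x4 = kg of cassava meal, x5 = kg of fish meal.
min 0.63x1 + 0.29x2 + 0.21x3 + 0.19x4 + 2.17x5 s.t.:
  26.1x1 + 7.9x2 + 0.2x3 + 0.9x4 + 51.7x5 ≥ 58.8   (lysine)
  7x1 + 8.5x2 + 0.7x3 + 1x4 + 28.5x5 ≥ 41.7   (phosphorus)
  12.3x1 + 11.3x2 + 10.3x3 + 12.5x4 + 12.8x5 ≥ 23.5   (metabolisable energy)
  446x1 + 256x2 + 45x3 + 24x4 + 690x5 ≥ 721   (crude protein)
  x1, x2, x3, x4, x5 ≥ 0.
The optimal basis is {soybean meal, DDGS}; molasses, cassava meal, fish meal drop out. The lysine and phosphorus requirements are met with equality.
Solving gives x1 = 1.023, x2 = 4.063.
Objective = 0.63·1.023 + 0.29·4.063 = 1.8228.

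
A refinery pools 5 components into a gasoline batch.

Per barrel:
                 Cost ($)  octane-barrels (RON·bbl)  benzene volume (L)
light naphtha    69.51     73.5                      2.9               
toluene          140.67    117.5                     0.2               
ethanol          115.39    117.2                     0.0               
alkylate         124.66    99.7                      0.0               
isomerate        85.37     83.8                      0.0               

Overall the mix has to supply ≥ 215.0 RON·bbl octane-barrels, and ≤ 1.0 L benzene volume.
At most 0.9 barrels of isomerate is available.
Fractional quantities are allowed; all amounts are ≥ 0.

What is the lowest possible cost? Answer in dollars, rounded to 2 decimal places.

Set it up as a linear program. Let x1 = barrels of light naphtha, x2 = barrels of toluene, x3 = barrels of ethanol, x4 = barrels of alkylate, x5 = barrels of isomerate.
Minimise 69.51x1 + 140.67x2 + 115.39x3 + 124.66x4 + 85.37x5 s.t.:
  73.5x1 + 117.5x2 + 117.2x3 + 99.7x4 + 83.8x5 ≥ 215   (octane-barrels)
  2.9x1 + 0.2x2 ≤ 1   (benzene volume)
  x5 ≤ 0.9
  x1, x2, x3, x4, x5 ≥ 0.
At the optimum only light naphtha, ethanol are positive (toluene, alkylate, isomerate = 0). Binding constraints: octane-barrels and benzene volume.
That vertex is x1 = 0.344828, x3 = 1.61822.
Objective = 69.51·0.344828 + 115.39·1.61822 = 210.6954.

$210.70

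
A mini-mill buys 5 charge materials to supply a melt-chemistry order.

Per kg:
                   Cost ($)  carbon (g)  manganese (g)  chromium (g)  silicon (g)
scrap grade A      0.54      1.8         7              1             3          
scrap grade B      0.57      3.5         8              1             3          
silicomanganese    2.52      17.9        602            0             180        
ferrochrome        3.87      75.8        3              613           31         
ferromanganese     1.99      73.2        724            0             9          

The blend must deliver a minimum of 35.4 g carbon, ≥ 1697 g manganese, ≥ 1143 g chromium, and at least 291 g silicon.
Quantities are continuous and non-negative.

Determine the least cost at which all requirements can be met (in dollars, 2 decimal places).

$12.93

Let x1 = kg of scrap grade A, x2 = kg of scrap grade B, x3 = kg of silicomanganese, x4 = kg of ferrochrome, x5 = kg of ferromanganese.
min 0.54x1 + 0.57x2 + 2.52x3 + 3.87x4 + 1.99x5 subject to:
  1.8x1 + 3.5x2 + 17.9x3 + 75.8x4 + 73.2x5 ≥ 35.4   (carbon)
  7x1 + 8x2 + 602x3 + 3x4 + 724x5 ≥ 1697   (manganese)
  1x1 + 1x2 + 613x4 ≥ 1143   (chromium)
  3x1 + 3x2 + 180x3 + 31x4 + 9x5 ≥ 291   (silicon)
  x1, x2, x3, x4, x5 ≥ 0.
The cheapest feasible vertex uses only silicomanganese, ferrochrome, ferromanganese; scrap grade A, scrap grade B are not used. Binding constraints: manganese, chromium, silicon.
Optimal quantities: silicomanganese = 1.23 kg, ferrochrome = 1.865 kg, ferromanganese = 1.314 kg.
Total cost: 2.52·1.23 + 3.87·1.865 + 1.99·1.314 = 12.9320.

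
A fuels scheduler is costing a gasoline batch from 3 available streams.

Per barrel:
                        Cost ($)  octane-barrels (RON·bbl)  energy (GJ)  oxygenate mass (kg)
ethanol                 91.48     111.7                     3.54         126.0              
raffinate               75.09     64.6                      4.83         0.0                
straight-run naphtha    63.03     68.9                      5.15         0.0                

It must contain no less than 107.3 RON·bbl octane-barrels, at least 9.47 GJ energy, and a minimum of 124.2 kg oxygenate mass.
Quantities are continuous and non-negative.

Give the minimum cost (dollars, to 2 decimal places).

Treat it as an LP. Let x1 = barrels of ethanol, x2 = barrels of raffinate, x3 = barrels of straight-run naphtha.
Minimize 91.48x1 + 75.09x2 + 63.03x3 subject to:
  111.7x1 + 64.6x2 + 68.9x3 ≥ 107.3   (octane-barrels)
  3.54x1 + 4.83x2 + 5.15x3 ≥ 9.47   (energy)
  126x1 ≥ 124.2   (oxygenate mass)
  x1, x2, x3 ≥ 0.
The cheapest feasible vertex uses only ethanol, straight-run naphtha; raffinate is not used. There the energy and oxygenate mass constraints are tight.
That vertex is x1 = 0.98571, x3 = 1.1613.
Hence cost = 91.48·0.98571 + 63.03·1.1613 = $163.3695.

$163.37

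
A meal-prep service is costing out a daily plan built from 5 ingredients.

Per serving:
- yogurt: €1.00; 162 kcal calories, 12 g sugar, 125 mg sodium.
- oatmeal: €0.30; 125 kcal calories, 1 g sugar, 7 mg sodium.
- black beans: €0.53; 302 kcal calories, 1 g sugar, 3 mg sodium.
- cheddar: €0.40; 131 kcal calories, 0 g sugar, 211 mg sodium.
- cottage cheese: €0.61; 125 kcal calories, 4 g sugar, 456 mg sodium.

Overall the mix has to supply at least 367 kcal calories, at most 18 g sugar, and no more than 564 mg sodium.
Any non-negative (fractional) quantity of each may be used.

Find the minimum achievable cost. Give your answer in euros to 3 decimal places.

€0.644

Treat it as an LP. Let x1 = servings of yogurt, x2 = servings of oatmeal, x3 = servings of black beans, x4 = servings of cheddar, x5 = servings of cottage cheese.
min 1x1 + 0.3x2 + 0.53x3 + 0.4x4 + 0.61x5 subject to:
  162x1 + 125x2 + 302x3 + 131x4 + 125x5 ≥ 367   (calories)
  12x1 + 1x2 + 1x3 + 4x5 ≤ 18   (sugar)
  125x1 + 7x2 + 3x3 + 211x4 + 456x5 ≤ 564   (sodium)
  x1, x2, x3, x4, x5 ≥ 0.
The cheapest feasible vertex uses only black beans; yogurt, oatmeal, cheddar, cottage cheese are not used. Binding constraint: calories.
Solving gives x3 = 1.215.
Total cost: 0.53·1.215 = 0.64395.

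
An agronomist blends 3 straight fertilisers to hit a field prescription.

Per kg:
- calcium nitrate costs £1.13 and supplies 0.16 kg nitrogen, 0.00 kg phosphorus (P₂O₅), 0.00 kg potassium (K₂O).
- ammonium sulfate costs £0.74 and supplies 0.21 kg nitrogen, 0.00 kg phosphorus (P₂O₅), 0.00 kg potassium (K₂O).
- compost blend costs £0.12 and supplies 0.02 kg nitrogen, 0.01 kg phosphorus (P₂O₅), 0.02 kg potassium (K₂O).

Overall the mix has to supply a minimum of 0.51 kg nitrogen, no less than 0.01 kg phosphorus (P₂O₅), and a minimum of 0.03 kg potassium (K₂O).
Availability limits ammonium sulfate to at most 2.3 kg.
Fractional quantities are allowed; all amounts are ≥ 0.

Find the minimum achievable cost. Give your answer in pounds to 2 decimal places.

Treat it as an LP. Let x1 = kg of calcium nitrate, x2 = kg of ammonium sulfate, x3 = kg of compost blend.
Minimize 1.13x1 + 0.74x2 + 0.12x3 with:
  0.16x1 + 0.21x2 + 0.02x3 ≥ 0.51   (nitrogen)
  0.01x3 ≥ 0.01   (phosphorus (P₂O₅))
  0.02x3 ≥ 0.03   (potassium (K₂O))
  x2 ≤ 2.3
  x1, x2, x3 ≥ 0.
The optimal basis is {ammonium sulfate, compost blend}; calcium nitrate drops out. Binding constraints: nitrogen and potassium (K₂O).
So ammonium sulfate = 2.286 kg, compost blend = 1.5 kg.
Hence cost = 0.74·2.286 + 0.12·1.5 = £1.8716.

£1.87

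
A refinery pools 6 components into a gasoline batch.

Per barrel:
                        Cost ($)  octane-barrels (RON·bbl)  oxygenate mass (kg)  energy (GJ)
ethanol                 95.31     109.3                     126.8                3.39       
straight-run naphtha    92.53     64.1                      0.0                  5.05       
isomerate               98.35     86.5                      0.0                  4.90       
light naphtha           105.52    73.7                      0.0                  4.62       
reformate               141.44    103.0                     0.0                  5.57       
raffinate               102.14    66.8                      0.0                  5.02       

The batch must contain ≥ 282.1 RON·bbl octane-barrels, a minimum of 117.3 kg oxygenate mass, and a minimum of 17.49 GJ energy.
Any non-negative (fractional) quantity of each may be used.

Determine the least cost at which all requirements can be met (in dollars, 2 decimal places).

$351.17

Let x1 = barrels of ethanol, x2 = barrels of straight-run naphtha, x3 = barrels of isomerate, x4 = barrels of light naphtha, x5 = barrels of reformate, x6 = barrels of raffinate.
min 95.31x1 + 92.53x2 + 98.35x3 + 105.52x4 + 141.44x5 + 102.14x6 subject to:
  109.3x1 + 64.1x2 + 86.5x3 + 73.7x4 + 103x5 + 66.8x6 ≥ 282.1   (octane-barrels)
  126.8x1 ≥ 117.3   (oxygenate mass)
  3.39x1 + 5.05x2 + 4.9x3 + 4.62x4 + 5.57x5 + 5.02x6 ≥ 17.49   (energy)
  x1, x2, x3, x4, x5, x6 ≥ 0.
The cheapest feasible vertex uses only ethanol, straight-run naphtha; isomerate, light naphtha, reformate, raffinate are not used. Binding constraints: oxygenate mass and energy.
That vertex is x1 = 0.925079, x2 = 2.84237.
Hence cost = 95.31·0.925079 + 92.53·2.84237 = $351.1738.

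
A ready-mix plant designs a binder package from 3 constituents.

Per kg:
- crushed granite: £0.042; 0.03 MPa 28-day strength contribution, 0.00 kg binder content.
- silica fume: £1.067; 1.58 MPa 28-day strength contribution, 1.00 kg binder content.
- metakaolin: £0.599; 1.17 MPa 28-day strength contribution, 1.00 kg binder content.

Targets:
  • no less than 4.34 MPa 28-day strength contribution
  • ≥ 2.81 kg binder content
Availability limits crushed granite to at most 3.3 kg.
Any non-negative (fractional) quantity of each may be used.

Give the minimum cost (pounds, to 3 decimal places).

This is a linear program. Let x1 = kg of crushed granite, x2 = kg of silica fume, x3 = kg of metakaolin.
Minimize 0.042x1 + 1.067x2 + 0.599x3 with:
  0.03x1 + 1.58x2 + 1.17x3 ≥ 4.34   (28-day strength contribution)
  1x2 + 1x3 ≥ 2.81   (binder content)
  x1 ≤ 3.3
  x1, x2, x3 ≥ 0.
The cheapest feasible vertex uses only metakaolin; crushed granite, silica fume are not used. The 28-day strength contribution requirement is met with equality.
So metakaolin = 3.709 kg.
Hence cost = 0.599·3.709 = £2.22169.

£2.222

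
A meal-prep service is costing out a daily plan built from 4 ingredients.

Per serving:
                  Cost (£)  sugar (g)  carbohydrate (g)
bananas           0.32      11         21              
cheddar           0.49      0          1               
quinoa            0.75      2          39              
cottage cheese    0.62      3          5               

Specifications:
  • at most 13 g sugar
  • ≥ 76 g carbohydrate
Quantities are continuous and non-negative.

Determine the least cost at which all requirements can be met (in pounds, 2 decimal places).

Set it up as a linear program. Let x1 = servings of bananas, x2 = servings of cheddar, x3 = servings of quinoa, x4 = servings of cottage cheese.
min 0.32x1 + 0.49x2 + 0.75x3 + 0.62x4 s.t.:
  11x1 + 2x3 + 3x4 ≤ 13   (sugar)
  21x1 + 1x2 + 39x3 + 5x4 ≥ 76   (carbohydrate)
  x1, x2, x3, x4 ≥ 0.
The optimal basis is {bananas, quinoa}; cheddar, cottage cheese drop out. The sugar and carbohydrate requirements are met with equality.
That vertex is x1 = 0.9173, x3 = 1.455.
Cost = 0.32·0.9173 + 0.75·1.455 = 1.3848.

£1.38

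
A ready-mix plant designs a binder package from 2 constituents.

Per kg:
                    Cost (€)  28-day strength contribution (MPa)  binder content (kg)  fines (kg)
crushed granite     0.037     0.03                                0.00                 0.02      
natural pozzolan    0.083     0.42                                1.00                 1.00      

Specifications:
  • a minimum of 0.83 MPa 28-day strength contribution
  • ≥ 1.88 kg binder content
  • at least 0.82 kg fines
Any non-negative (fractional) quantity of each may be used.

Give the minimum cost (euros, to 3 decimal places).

€0.164

Let x1 = kg of crushed granite, x2 = kg of natural pozzolan.
Minimize 0.037x1 + 0.083x2 with:
  0.03x1 + 0.42x2 ≥ 0.83   (28-day strength contribution)
  1x2 ≥ 1.88   (binder content)
  0.02x1 + 1x2 ≥ 0.82   (fines)
  x1, x2 ≥ 0.
At the optimum only natural pozzolan is positive (crushed granite = 0). The 28-day strength contribution requirement is met with equality.
Optimal quantities: natural pozzolan = 1.976 kg.
Objective = 0.083·1.976 = 0.16401.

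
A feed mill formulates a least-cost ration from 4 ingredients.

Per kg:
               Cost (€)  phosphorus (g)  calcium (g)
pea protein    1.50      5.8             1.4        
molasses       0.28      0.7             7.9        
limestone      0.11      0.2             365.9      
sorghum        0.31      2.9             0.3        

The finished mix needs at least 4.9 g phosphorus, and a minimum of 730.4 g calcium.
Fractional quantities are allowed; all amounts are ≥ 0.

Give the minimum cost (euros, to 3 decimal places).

€0.701

Set it up as a linear program. Let x1 = kg of pea protein, x2 = kg of molasses, x3 = kg of limestone, x4 = kg of sorghum.
Minimise 1.5x1 + 0.28x2 + 0.11x3 + 0.31x4 s.t.:
  5.8x1 + 0.7x2 + 0.2x3 + 2.9x4 ≥ 4.9   (phosphorus)
  1.4x1 + 7.9x2 + 365.9x3 + 0.3x4 ≥ 730.4   (calcium)
  x1, x2, x3, x4 ≥ 0.
The cheapest feasible vertex uses only limestone, sorghum; pea protein, molasses are not used. There the phosphorus and calcium constraints are tight.
That vertex is x3 = 1.995, x4 = 1.552.
Cost = 0.11·1.995 + 0.31·1.552 = 0.70057.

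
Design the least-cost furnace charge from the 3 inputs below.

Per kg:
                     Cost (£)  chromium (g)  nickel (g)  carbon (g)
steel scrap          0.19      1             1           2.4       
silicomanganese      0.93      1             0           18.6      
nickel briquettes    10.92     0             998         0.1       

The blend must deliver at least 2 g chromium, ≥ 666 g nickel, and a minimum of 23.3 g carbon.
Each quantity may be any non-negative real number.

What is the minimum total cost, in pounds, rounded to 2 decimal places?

Treat it as an LP. Let x1 = kg of steel scrap, x2 = kg of silicomanganese, x3 = kg of nickel briquettes.
min 0.19x1 + 0.93x2 + 10.92x3 subject to:
  1x1 + 1x2 ≥ 2   (chromium)
  1x1 + 998x3 ≥ 666   (nickel)
  2.4x1 + 18.6x2 + 0.1x3 ≥ 23.3   (carbon)
  x1, x2, x3 ≥ 0.
All 3 inputs are positive at the optimum. There the chromium, nickel, carbon constraints are tight.
Optimal quantities: steel scrap = 0.8621 kg, silicomanganese = 1.138 kg, nickel briquettes = 0.6665 kg.
Hence cost = 0.19·0.8621 + 0.93·1.138 + 10.92·0.6665 = £8.5003.

£8.50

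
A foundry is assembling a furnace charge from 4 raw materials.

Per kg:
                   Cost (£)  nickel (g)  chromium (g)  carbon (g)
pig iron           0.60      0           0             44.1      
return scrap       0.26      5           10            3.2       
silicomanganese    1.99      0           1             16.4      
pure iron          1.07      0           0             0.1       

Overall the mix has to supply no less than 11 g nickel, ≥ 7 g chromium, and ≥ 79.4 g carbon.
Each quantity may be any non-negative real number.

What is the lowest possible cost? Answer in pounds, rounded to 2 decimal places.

£1.56

Let x1 = kg of pig iron, x2 = kg of return scrap, x3 = kg of silicomanganese, x4 = kg of pure iron.
Minimize 0.6x1 + 0.26x2 + 1.99x3 + 1.07x4 with:
  5x2 ≥ 11   (nickel)
  10x2 + 1x3 ≥ 7   (chromium)
  44.1x1 + 3.2x2 + 16.4x3 + 0.1x4 ≥ 79.4   (carbon)
  x1, x2, x3, x4 ≥ 0.
The optimal basis is {pig iron, return scrap}; silicomanganese, pure iron drop out. The nickel and carbon requirements are met with equality.
Solving gives x1 = 1.641, x2 = 2.2.
Cost = 0.6·1.641 + 0.26·2.2 = 1.5566.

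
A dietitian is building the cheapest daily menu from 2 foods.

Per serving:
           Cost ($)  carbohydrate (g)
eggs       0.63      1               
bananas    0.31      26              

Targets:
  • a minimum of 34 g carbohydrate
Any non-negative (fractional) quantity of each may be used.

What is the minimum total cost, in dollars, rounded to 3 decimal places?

Treat it as an LP. Let x1 = servings of eggs, x2 = servings of bananas.
min 0.63x1 + 0.31x2 s.t.:
  1x1 + 26x2 ≥ 34   (carbohydrate)
  x1, x2 ≥ 0.
The cheapest feasible vertex uses only bananas; eggs is not used. The carbohydrate requirement is met with equality.
Solving gives x2 = 1.308.
Hence cost = 0.31·1.308 = $0.40548.

$0.405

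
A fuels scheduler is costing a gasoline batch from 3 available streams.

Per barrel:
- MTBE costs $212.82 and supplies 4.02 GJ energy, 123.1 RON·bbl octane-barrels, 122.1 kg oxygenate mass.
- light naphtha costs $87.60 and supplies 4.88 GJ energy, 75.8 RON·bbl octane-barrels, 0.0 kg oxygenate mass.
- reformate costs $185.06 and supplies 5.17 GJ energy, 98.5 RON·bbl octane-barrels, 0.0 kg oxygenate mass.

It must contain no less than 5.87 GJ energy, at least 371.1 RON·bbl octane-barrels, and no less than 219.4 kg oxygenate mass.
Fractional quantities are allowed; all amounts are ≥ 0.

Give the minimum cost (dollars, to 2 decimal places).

$555.65

This is a linear program. Let x1 = barrels of MTBE, x2 = barrels of light naphtha, x3 = barrels of reformate.
Minimise 212.82x1 + 87.6x2 + 185.06x3 subject to:
  4.02x1 + 4.88x2 + 5.17x3 ≥ 5.87   (energy)
  123.1x1 + 75.8x2 + 98.5x3 ≥ 371.1   (octane-barrels)
  122.1x1 ≥ 219.4   (oxygenate mass)
  x1, x2, x3 ≥ 0.
At the optimum only MTBE, light naphtha are positive (reformate = 0). Binding constraints: octane-barrels and oxygenate mass.
Solving gives x1 = 1.7969, x2 = 1.9776.
Total cost: 212.82·1.7969 + 87.6·1.9776 = 555.6540.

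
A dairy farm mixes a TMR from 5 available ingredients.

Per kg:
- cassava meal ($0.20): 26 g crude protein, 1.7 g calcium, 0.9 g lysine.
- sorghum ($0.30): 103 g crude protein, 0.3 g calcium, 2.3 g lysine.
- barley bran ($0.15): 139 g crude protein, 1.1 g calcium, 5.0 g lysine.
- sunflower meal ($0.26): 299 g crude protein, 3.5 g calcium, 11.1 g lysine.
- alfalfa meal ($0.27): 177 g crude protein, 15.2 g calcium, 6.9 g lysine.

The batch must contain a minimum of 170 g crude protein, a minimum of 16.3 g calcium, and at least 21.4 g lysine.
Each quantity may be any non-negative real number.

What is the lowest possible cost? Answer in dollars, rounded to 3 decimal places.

Let x1 = kg of cassava meal, x2 = kg of sorghum, x3 = kg of barley bran, x4 = kg of sunflower meal, x5 = kg of alfalfa meal.
min 0.2x1 + 0.3x2 + 0.15x3 + 0.26x4 + 0.27x5 s.t.:
  26x1 + 103x2 + 139x3 + 299x4 + 177x5 ≥ 170   (crude protein)
  1.7x1 + 0.3x2 + 1.1x3 + 3.5x4 + 15.2x5 ≥ 16.3   (calcium)
  0.9x1 + 2.3x2 + 5x3 + 11.1x4 + 6.9x5 ≥ 21.4   (lysine)
  x1, x2, x3, x4, x5 ≥ 0.
The minimum-cost mix takes nothing from cassava meal, sorghum, barley bran — only sunflower meal, alfalfa meal. There the calcium and lysine constraints are tight.
So sunflower meal = 1.472 kg, alfalfa meal = 0.7334 kg.
Cost = 0.26·1.472 + 0.27·0.7334 = 0.58074.

$0.581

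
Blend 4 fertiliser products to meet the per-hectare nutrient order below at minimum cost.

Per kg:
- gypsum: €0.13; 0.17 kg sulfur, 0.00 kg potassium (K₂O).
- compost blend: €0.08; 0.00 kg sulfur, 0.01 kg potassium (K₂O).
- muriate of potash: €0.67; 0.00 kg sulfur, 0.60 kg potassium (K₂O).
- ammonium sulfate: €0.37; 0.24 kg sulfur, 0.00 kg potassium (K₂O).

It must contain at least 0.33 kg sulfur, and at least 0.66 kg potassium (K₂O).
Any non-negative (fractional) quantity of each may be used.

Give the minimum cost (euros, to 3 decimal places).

€0.989

Treat it as an LP. Let x1 = kg of gypsum, x2 = kg of compost blend, x3 = kg of muriate of potash, x4 = kg of ammonium sulfate.
Minimize 0.13x1 + 0.08x2 + 0.67x3 + 0.37x4 with:
  0.17x1 + 0.24x4 ≥ 0.33   (sulfur)
  0.01x2 + 0.6x3 ≥ 0.66   (potassium (K₂O))
  x1, x2, x3, x4 ≥ 0.
The cheapest feasible vertex uses only gypsum, muriate of potash; compost blend, ammonium sulfate are not used. The sulfur and potassium (K₂O) requirements are met with equality.
Optimal quantities: gypsum = 1.941 kg, muriate of potash = 1.1 kg.
Hence cost = 0.13·1.941 + 0.67·1.1 = €0.98933.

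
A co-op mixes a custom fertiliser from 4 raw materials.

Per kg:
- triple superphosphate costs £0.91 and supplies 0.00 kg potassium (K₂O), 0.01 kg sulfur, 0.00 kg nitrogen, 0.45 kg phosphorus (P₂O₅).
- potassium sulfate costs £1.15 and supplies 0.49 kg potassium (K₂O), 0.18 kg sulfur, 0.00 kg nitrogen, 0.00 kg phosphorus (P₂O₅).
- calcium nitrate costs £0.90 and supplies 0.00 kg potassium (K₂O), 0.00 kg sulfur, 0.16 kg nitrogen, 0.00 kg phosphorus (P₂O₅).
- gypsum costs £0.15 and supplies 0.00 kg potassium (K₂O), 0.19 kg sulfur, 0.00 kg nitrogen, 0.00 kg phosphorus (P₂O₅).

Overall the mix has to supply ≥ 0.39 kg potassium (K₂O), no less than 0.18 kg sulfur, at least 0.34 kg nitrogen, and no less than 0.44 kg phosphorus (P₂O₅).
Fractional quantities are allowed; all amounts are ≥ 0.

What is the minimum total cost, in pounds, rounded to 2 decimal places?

Let x1 = kg of triple superphosphate, x2 = kg of potassium sulfate, x3 = kg of calcium nitrate, x4 = kg of gypsum.
Minimise 0.91x1 + 1.15x2 + 0.9x3 + 0.15x4 s.t.:
  0.49x2 ≥ 0.39   (potassium (K₂O))
  0.01x1 + 0.18x2 + 0.19x4 ≥ 0.18   (sulfur)
  0.16x3 ≥ 0.34   (nitrogen)
  0.45x1 ≥ 0.44   (phosphorus (P₂O₅))
  x1, x2, x3, x4 ≥ 0.
The optimal mix uses every input. The potassium (K₂O), sulfur, nitrogen, phosphorus (P₂O₅) requirements are met with equality.
So triple superphosphate = 0.9778 kg, potassium sulfate = 0.7959 kg, calcium nitrate = 2.125 kg, gypsum = 0.1419 kg.
Total cost: 0.91·0.9778 + 1.15·0.7959 + 0.9·2.125 + 0.15·0.1419 = 3.7389.

£3.74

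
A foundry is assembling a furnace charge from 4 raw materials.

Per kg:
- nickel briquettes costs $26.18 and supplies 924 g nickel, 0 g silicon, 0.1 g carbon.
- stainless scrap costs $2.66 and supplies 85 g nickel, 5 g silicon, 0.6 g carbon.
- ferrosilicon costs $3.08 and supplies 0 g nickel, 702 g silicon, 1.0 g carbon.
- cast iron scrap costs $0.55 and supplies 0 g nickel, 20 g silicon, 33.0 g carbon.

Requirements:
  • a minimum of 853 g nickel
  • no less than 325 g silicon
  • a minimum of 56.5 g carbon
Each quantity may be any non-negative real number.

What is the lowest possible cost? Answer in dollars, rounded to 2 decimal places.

$26.38

Let x1 = kg of nickel briquettes, x2 = kg of stainless scrap, x3 = kg of ferrosilicon, x4 = kg of cast iron scrap.
Minimise 26.18x1 + 2.66x2 + 3.08x3 + 0.55x4 with:
  924x1 + 85x2 ≥ 853   (nickel)
  5x2 + 702x3 + 20x4 ≥ 325   (silicon)
  0.1x1 + 0.6x2 + 1x3 + 33x4 ≥ 56.5   (carbon)
  x1, x2, x3, x4 ≥ 0.
The cheapest feasible vertex uses only nickel briquettes, ferrosilicon, cast iron scrap; stainless scrap is not used. The nickel, silicon, carbon requirements are met with equality.
Optimal quantities: nickel briquettes = 0.9232 kg, ferrosilicon = 0.4146 kg, cast iron scrap = 1.697 kg.
Objective = 26.18·0.9232 + 3.08·0.4146 + 0.55·1.697 = 26.3797.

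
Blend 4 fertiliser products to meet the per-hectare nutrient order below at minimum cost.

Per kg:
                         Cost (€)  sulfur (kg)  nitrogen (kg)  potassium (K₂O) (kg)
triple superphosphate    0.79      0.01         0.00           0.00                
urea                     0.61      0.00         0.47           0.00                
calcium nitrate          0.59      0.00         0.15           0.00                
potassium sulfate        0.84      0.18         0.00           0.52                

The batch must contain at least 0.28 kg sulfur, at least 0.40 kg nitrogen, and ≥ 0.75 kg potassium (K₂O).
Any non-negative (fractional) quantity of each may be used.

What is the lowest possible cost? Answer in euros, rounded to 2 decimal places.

Treat it as an LP. Let x1 = kg of triple superphosphate, x2 = kg of urea, x3 = kg of calcium nitrate, x4 = kg of potassium sulfate.
min 0.79x1 + 0.61x2 + 0.59x3 + 0.84x4 with:
  0.01x1 + 0.18x4 ≥ 0.28   (sulfur)
  0.47x2 + 0.15x3 ≥ 0.4   (nitrogen)
  0.52x4 ≥ 0.75   (potassium (K₂O))
  x1, x2, x3, x4 ≥ 0.
The optimal basis is {urea, potassium sulfate}; triple superphosphate, calcium nitrate drop out. Binding constraints: sulfur and nitrogen.
So urea = 0.8511 kg, potassium sulfate = 1.556 kg.
Objective = 0.61·0.8511 + 0.84·1.556 = 1.8262.

€1.83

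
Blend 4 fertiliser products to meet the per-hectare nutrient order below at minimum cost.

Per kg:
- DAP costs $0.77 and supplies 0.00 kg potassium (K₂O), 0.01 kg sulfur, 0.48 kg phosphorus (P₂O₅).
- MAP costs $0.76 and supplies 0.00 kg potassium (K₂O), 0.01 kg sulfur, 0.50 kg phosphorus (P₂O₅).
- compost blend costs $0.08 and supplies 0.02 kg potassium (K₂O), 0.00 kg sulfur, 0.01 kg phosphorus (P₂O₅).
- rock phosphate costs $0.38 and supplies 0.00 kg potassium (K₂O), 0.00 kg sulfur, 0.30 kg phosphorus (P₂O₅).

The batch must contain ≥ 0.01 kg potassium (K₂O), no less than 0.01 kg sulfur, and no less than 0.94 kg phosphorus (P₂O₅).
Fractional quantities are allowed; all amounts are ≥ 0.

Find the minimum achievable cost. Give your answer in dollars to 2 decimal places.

Set it up as a linear program. Let x1 = kg of DAP, x2 = kg of MAP, x3 = kg of compost blend, x4 = kg of rock phosphate.
Minimize 0.77x1 + 0.76x2 + 0.08x3 + 0.38x4 with:
  0.02x3 ≥ 0.01   (potassium (K₂O))
  0.01x1 + 0.01x2 ≥ 0.01   (sulfur)
  0.48x1 + 0.5x2 + 0.01x3 + 0.3x4 ≥ 0.94   (phosphorus (P₂O₅))
  x1, x2, x3, x4 ≥ 0.
The cheapest feasible vertex uses only MAP, compost blend, rock phosphate; DAP is not used. There the potassium (K₂O), sulfur, phosphorus (P₂O₅) constraints are tight.
That vertex is x2 = 1, x3 = 0.5, x4 = 1.45.
Cost = 0.76·1 + 0.08·0.5 + 0.38·1.45 = 1.3510.

$1.35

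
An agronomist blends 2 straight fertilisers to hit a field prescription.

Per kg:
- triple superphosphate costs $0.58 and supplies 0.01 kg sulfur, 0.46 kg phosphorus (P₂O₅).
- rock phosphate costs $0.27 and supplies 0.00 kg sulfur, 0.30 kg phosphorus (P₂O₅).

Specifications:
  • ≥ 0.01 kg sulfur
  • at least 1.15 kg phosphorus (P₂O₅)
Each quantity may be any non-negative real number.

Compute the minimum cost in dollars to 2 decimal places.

$1.20

Let x1 = kg of triple superphosphate, x2 = kg of rock phosphate.
Minimize 0.58x1 + 0.27x2 with:
  0.01x1 ≥ 0.01   (sulfur)
  0.46x1 + 0.3x2 ≥ 1.15   (phosphorus (P₂O₅))
  x1, x2 ≥ 0.
Both inputs are positive at the optimum. There the sulfur and phosphorus (P₂O₅) constraints are tight.
Solving gives x1 = 1, x2 = 2.3.
Cost = 0.58·1 + 0.27·2.3 = 1.2010.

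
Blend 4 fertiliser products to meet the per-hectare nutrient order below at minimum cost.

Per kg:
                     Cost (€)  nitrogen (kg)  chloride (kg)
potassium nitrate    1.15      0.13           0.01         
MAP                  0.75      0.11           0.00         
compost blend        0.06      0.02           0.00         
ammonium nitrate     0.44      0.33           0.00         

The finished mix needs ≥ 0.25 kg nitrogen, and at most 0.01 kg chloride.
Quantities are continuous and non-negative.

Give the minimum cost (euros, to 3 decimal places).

€0.333

Let x1 = kg of potassium nitrate, x2 = kg of MAP, x3 = kg of compost blend, x4 = kg of ammonium nitrate.
min 1.15x1 + 0.75x2 + 0.06x3 + 0.44x4 s.t.:
  0.13x1 + 0.11x2 + 0.02x3 + 0.33x4 ≥ 0.25   (nitrogen)
  0.01x1 ≤ 0.01   (chloride)
  x1, x2, x3, x4 ≥ 0.
The optimal basis is {ammonium nitrate}; potassium nitrate, MAP, compost blend drop out. The nitrogen requirement is met with equality.
That vertex is x4 = 0.7576.
Total cost: 0.44·0.7576 = 0.33334.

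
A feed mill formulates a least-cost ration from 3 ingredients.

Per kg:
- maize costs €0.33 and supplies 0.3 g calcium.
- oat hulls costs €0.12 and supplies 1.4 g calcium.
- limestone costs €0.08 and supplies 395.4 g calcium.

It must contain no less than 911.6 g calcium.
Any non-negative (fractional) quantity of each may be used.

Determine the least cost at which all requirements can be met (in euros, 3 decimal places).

€0.184

Let x1 = kg of maize, x2 = kg of oat hulls, x3 = kg of limestone.
Minimize 0.33x1 + 0.12x2 + 0.08x3 s.t.:
  0.3x1 + 1.4x2 + 395.4x3 ≥ 911.6   (calcium)
  x1, x2, x3 ≥ 0.
At the optimum only limestone is positive (maize, oat hulls = 0). Binding constraint: calcium.
That vertex is x3 = 2.306.
Total cost: 0.08·2.306 = 0.18448.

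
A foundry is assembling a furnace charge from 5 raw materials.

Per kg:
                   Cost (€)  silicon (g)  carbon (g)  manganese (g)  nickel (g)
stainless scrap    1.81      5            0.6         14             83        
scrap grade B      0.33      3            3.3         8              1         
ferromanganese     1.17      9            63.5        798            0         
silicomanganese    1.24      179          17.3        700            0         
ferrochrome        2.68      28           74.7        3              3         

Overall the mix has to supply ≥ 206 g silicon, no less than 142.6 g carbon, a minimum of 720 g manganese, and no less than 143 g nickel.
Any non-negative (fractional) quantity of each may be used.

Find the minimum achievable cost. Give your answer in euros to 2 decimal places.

This is a linear program. Let x1 = kg of stainless scrap, x2 = kg of scrap grade B, x3 = kg of ferromanganese, x4 = kg of silicomanganese, x5 = kg of ferrochrome.
min 1.81x1 + 0.33x2 + 1.17x3 + 1.24x4 + 2.68x5 s.t.:
  5x1 + 3x2 + 9x3 + 179x4 + 28x5 ≥ 206   (silicon)
  0.6x1 + 3.3x2 + 63.5x3 + 17.3x4 + 74.7x5 ≥ 142.6   (carbon)
  14x1 + 8x2 + 798x3 + 700x4 + 3x5 ≥ 720   (manganese)
  83x1 + 1x2 + 3x5 ≥ 143   (nickel)
  x1, x2, x3, x4, x5 ≥ 0.
The minimum-cost mix takes nothing from scrap grade B, ferrochrome — only stainless scrap, ferromanganese, silicomanganese. There the silicon, carbon, nickel constraints are tight.
Optimal quantities: stainless scrap = 1.723 kg, ferromanganese = 1.956 kg, silicomanganese = 1.004 kg.
Total cost: 1.81·1.723 + 1.17·1.956 + 1.24·1.004 = 6.6521.

€6.65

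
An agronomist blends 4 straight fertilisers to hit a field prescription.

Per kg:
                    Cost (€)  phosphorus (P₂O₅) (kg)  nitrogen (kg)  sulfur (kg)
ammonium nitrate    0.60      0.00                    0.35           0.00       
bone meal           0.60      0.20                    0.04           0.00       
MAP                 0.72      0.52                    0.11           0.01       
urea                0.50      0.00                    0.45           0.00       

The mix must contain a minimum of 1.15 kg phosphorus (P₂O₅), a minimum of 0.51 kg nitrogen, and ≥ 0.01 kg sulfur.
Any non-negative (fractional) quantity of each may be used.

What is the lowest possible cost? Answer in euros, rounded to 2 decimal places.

€1.89

This is a linear program. Let x1 = kg of ammonium nitrate, x2 = kg of bone meal, x3 = kg of MAP, x4 = kg of urea.
Minimise 0.6x1 + 0.6x2 + 0.72x3 + 0.5x4 subject to:
  0.2x2 + 0.52x3 ≥ 1.15   (phosphorus (P₂O₅))
  0.35x1 + 0.04x2 + 0.11x3 + 0.45x4 ≥ 0.51   (nitrogen)
  0.01x3 ≥ 0.01   (sulfur)
  x1, x2, x3, x4 ≥ 0.
At the optimum only MAP, urea are positive (ammonium nitrate, bone meal = 0). Binding constraints: phosphorus (P₂O₅) and nitrogen.
That vertex is x3 = 2.212, x4 = 0.5927.
Objective = 0.72·2.212 + 0.5·0.5927 = 1.8890.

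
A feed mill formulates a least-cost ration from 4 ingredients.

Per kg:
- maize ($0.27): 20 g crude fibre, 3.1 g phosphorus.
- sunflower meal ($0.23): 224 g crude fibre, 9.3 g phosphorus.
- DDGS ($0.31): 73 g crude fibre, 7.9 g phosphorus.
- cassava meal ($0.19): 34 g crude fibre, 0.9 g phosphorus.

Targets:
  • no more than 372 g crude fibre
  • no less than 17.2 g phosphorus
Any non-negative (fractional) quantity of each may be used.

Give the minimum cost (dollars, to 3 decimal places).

$0.467

Let x1 = kg of maize, x2 = kg of sunflower meal, x3 = kg of DDGS, x4 = kg of cassava meal.
min 0.27x1 + 0.23x2 + 0.31x3 + 0.19x4 s.t.:
  20x1 + 224x2 + 73x3 + 34x4 ≤ 372   (crude fibre)
  3.1x1 + 9.3x2 + 7.9x3 + 0.9x4 ≥ 17.2   (phosphorus)
  x1, x2, x3, x4 ≥ 0.
The minimum-cost mix takes nothing from maize, cassava meal — only sunflower meal, DDGS. The crude fibre and phosphorus requirements are met with equality.
Optimal quantities: sunflower meal = 1.543 kg, DDGS = 0.3605 kg.
Total cost: 0.23·1.543 + 0.31·0.3605 = 0.46665.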